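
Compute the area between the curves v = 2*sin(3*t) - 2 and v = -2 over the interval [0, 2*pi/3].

8/3

The difference (2*sin(3*t) - 2) - (-2) = 2*sin(3*t) changes sign at t = pi/3 inside [0, 2*pi/3], so split the integral there.
∫[0,pi/3] (2*sin(3*t)) dt = 4/3.
∫[pi/3,2*pi/3] (2*sin(3*t)) dt = -4/3; the area of that piece is 4/3.
Total area = 4/3 + 4/3 = 8/3.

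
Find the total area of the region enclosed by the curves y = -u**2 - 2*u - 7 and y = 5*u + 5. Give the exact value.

Set the curves equal: -u**2 - 2*u - 7 = 5*u + 5, so -u**2 - 7*u - 12 = 0, which factors as -(u + 3)*(u + 4) = 0. The curves meet at u = -4, -3.
On [-4, -3], y = -u**2 - 2*u - 7 is on top; that piece has area ∫[-4,-3] (-u**2 - 7*u - 12) du = 1/6.

1/6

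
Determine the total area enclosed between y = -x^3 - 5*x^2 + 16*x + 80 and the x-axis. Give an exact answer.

5137/12

The curve meets the x-axis where -x^3 - 5*x^2 + 16*x + 80 = 0, i.e. -(x - 4)*(x + 4)*(x + 5) = 0, at x = -5, -4, 4.
On [-5, -4] the curve lies below the axis; ∫[-5,-4] (-x^3 - 5*x^2 + 16*x + 80) dx = -17/12, giving area 17/12.
On [-4, 4] the curve lies above the axis; ∫[-4,4] (-x^3 - 5*x^2 + 16*x + 80) dx = 1280/3, giving area 1280/3.
Total area = 17/12 + 1280/3 = 5137/12.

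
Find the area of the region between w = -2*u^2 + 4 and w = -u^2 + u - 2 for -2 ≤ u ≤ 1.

33/2

On [-2, 1], (-2*u^2 + 4) - (-u^2 + u - 2) = -u^2 - u + 6 is ≥ 0 throughout, so the area is a single integral of |-u^2 - u + 6|.
∫[-2,1] (-u^2 - u + 6) du = 33/2.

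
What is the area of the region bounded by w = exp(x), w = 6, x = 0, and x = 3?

-29 + exp(3) + 12*log(6)

The difference (exp(x)) - (6) = exp(x) - 6 changes sign at x = log(6) inside [0, 3], so split the integral there.
∫[0,log(6)] (exp(x) - 6) dx = 5 - log(46656); the area of that piece is -5 + log(46656).
∫[log(6),3] (exp(x) - 6) dx = -24 + 6*log(6) + exp(3).
Total area = (-5 + log(46656)) + (-24 + 6*log(6) + exp(3)) = -29 + exp(3) + 12*log(6).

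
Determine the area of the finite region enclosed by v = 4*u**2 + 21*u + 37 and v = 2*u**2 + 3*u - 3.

Set the curves equal: 4*u**2 + 21*u + 37 = 2*u**2 + 3*u - 3, so 2*u**2 + 18*u + 40 = 0, which factors as 2*(u + 4)*(u + 5) = 0. The curves meet at u = -5, -4.
On [-5, -4], v = 2*u**2 + 3*u - 3 is on top; that piece has area ∫[-5,-4] (-(2*u**2 + 18*u + 40)) du = 1/3.

1/3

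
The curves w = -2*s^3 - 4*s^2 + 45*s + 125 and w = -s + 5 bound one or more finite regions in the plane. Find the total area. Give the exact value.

Set the curves equal: -2*s^3 - 4*s^2 + 45*s + 125 = -s + 5, so -2*s^3 - 4*s^2 + 46*s + 120 = 0, which factors as -2*(s - 5)*(s + 3)*(s + 4) = 0. The curves meet at s = -4, -3, 5.
On [-4, -3], w = -s + 5 is on top; that piece has area ∫[-4,-3] (-(-2*s^3 - 4*s^2 + 46*s + 120)) ds = 17/6.
On [-3, 5], w = -2*s^3 - 4*s^2 + 45*s + 125 is on top; that piece has area ∫[-3,5] (-2*s^3 - 4*s^2 + 46*s + 120) ds = 2560/3.
Total enclosed area = 17/6 + 2560/3 = 5137/6.

5137/6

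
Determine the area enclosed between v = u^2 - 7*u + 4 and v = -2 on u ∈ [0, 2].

5

The difference (u^2 - 7*u + 4) - (-2) = u^2 - 7*u + 6 changes sign at u = 1 inside [0, 2], so split the integral there.
∫[0,1] (u^2 - 7*u + 6) du = 17/6.
∫[1,2] (u^2 - 7*u + 6) du = -13/6; the area of that piece is 13/6.
Total area = 17/6 + 13/6 = 5.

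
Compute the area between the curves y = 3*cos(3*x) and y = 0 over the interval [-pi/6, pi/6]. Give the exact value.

2

On [-pi/6, pi/6], (3*cos(3*x)) - (0) = 3*cos(3*x) is ≥ 0 throughout, so the area is a single integral of |3*cos(3*x)|.
∫[-pi/6,pi/6] (3*cos(3*x)) dx = 2.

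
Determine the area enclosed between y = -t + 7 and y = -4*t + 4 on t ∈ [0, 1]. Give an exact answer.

9/2

On [0, 1], (-t + 7) - (-4*t + 4) = 3*t + 3 is ≥ 0 throughout, so the area is a single integral of |3*t + 3|.
∫[0,1] (3*t + 3) dt = 9/2.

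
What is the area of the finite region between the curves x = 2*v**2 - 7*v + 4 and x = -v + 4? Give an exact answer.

9

Both boundary curves give x as a function of v, so integrate with respect to v. Setting them equal: 2*v**2 - 6*v = 0, i.e. 2*v*(v - 3) = 0, so they meet at v = 0, 3.
For v in [0, 3], x = 2*v**2 - 7*v + 4 is on the left; area = ∫[0,3] (-(2*v**2 - 6*v)) dv = 9.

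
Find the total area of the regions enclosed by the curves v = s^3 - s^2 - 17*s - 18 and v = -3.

568/3

Set the curves equal: s^3 - s^2 - 17*s - 18 = -3, so s^3 - s^2 - 17*s - 15 = 0, which factors as (s - 5)*(s + 1)*(s + 3) = 0. The curves meet at s = -3, -1, 5.
On [-3, -1], v = s^3 - s^2 - 17*s - 18 is on top; that piece has area ∫[-3,-1] (s^3 - s^2 - 17*s - 15) ds = 28/3.
On [-1, 5], v = -3 is on top; that piece has area ∫[-1,5] (-(s^3 - s^2 - 17*s - 15)) ds = 180.
Total enclosed area = 28/3 + 180 = 568/3.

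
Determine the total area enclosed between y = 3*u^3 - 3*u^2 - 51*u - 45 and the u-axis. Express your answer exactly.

The curve meets the u-axis where 3*u^3 - 3*u^2 - 51*u - 45 = 0, i.e. 3*(u - 5)*(u + 1)*(u + 3) = 0, at u = -3, -1, 5.
On [-3, -1] the curve lies above the axis; ∫[-3,-1] (3*u^3 - 3*u^2 - 51*u - 45) du = 28, giving area 28.
On [-1, 5] the curve lies below the axis; ∫[-1,5] (3*u^3 - 3*u^2 - 51*u - 45) du = -540, giving area 540.
Total area = 28 + 540 = 568.

568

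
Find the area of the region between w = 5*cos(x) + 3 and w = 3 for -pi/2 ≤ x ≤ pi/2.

On [-pi/2, pi/2], (5*cos(x) + 3) - (3) = 5*cos(x) is ≥ 0 throughout, so the area is a single integral of |5*cos(x)|.
∫[-pi/2,pi/2] (5*cos(x)) dx = 10.

10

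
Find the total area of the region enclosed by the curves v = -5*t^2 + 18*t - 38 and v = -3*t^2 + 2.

1/3

Set the curves equal: -5*t^2 + 18*t - 38 = -3*t^2 + 2, so -2*t^2 + 18*t - 40 = 0, which factors as -2*(t - 5)*(t - 4) = 0. The curves meet at t = 4, 5.
On [4, 5], v = -5*t^2 + 18*t - 38 is on top; that piece has area ∫[4,5] (-2*t^2 + 18*t - 40) dt = 1/3.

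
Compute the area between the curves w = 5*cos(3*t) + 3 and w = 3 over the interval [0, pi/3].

The difference (5*cos(3*t) + 3) - (3) = 5*cos(3*t) changes sign at t = pi/6 inside [0, pi/3], so split the integral there.
∫[0,pi/6] (5*cos(3*t)) dt = 5/3.
∫[pi/6,pi/3] (5*cos(3*t)) dt = -5/3; the area of that piece is 5/3.
Total area = 5/3 + 5/3 = 10/3.

10/3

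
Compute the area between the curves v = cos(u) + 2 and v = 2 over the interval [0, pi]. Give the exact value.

2

The difference (cos(u) + 2) - (2) = cos(u) changes sign at u = pi/2 inside [0, pi], so split the integral there.
∫[0,pi/2] (cos(u)) du = 1.
∫[pi/2,pi] (cos(u)) du = -1; the area of that piece is 1.
Total area = 1 + 1 = 2.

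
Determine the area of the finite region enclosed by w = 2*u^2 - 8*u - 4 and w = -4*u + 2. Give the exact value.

Set the curves equal: 2*u^2 - 8*u - 4 = -4*u + 2, so 2*u^2 - 4*u - 6 = 0, which factors as 2*(u - 3)*(u + 1) = 0. The curves meet at u = -1, 3.
On [-1, 3], w = -4*u + 2 is on top; that piece has area ∫[-1,3] (-(2*u^2 - 4*u - 6)) du = 64/3.

64/3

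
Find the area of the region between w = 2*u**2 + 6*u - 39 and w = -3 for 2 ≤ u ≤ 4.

The difference (2*u**2 + 6*u - 39) - (-3) = 2*u**2 + 6*u - 36 changes sign at u = 3 inside [2, 4], so split the integral there.
∫[2,3] (2*u**2 + 6*u - 36) du = -25/3; the area of that piece is 25/3.
∫[3,4] (2*u**2 + 6*u - 36) du = 29/3.
Total area = 25/3 + 29/3 = 18.

18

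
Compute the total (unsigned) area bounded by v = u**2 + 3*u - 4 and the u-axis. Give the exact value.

125/6

The curve meets the u-axis where u**2 + 3*u - 4 = 0, i.e. (u - 1)*(u + 4) = 0, at u = -4, 1.
On [-4, 1] the curve lies below the axis; ∫[-4,1] (u**2 + 3*u - 4) du = -125/6, giving area 125/6.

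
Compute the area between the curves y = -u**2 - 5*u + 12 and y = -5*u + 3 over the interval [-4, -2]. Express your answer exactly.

6

The difference (-u**2 - 5*u + 12) - (-5*u + 3) = -u**2 + 9 changes sign at u = -3 inside [-4, -2], so split the integral there.
∫[-4,-3] (-u**2 + 9) du = -10/3; the area of that piece is 10/3.
∫[-3,-2] (-u**2 + 9) du = 8/3.
Total area = 10/3 + 8/3 = 6.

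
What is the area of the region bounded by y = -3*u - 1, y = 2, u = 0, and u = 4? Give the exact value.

On [0, 4], (-3*u - 1) - (2) = -3*u - 3 is ≤ 0 throughout, so the area is a single integral of |-3*u - 3|.
∫[0,4] (-3*u - 3) du = -36; the area of that piece is 36.

36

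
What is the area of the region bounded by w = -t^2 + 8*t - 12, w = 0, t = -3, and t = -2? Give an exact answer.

On [-3, -2], (-t^2 + 8*t - 12) - (0) = -t^2 + 8*t - 12 is ≤ 0 throughout, so the area is a single integral of |-t^2 + 8*t - 12|.
∫[-3,-2] (-t^2 + 8*t - 12) dt = -115/3; the area of that piece is 115/3.

115/3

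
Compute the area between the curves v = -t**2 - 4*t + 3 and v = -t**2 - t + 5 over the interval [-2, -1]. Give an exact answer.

5/2

On [-2, -1], (-t**2 - 4*t + 3) - (-t**2 - t + 5) = -3*t - 2 is ≥ 0 throughout, so the area is a single integral of |-3*t - 2|.
∫[-2,-1] (-3*t - 2) dt = 5/2.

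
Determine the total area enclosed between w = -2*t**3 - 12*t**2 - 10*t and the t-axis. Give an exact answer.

The curve meets the t-axis where -2*t**3 - 12*t**2 - 10*t = 0, i.e. -2*t*(t + 1)*(t + 5) = 0, at t = -5, -1, 0.
On [-5, -1] the curve lies below the axis; ∫[-5,-1] (-2*t**3 - 12*t**2 - 10*t) dt = -64, giving area 64.
On [-1, 0] the curve lies above the axis; ∫[-1,0] (-2*t**3 - 12*t**2 - 10*t) dt = 3/2, giving area 3/2.
Total area = 64 + 3/2 = 131/2.

131/2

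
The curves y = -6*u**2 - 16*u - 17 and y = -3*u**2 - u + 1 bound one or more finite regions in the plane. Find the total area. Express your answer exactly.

Set the curves equal: -6*u**2 - 16*u - 17 = -3*u**2 - u + 1, so -3*u**2 - 15*u - 18 = 0, which factors as -3*(u + 2)*(u + 3) = 0. The curves meet at u = -3, -2.
On [-3, -2], y = -6*u**2 - 16*u - 17 is on top; that piece has area ∫[-3,-2] (-3*u**2 - 15*u - 18) du = 1/2.

1/2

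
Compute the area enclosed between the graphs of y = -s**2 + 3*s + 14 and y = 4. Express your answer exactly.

Set the curves equal: -s**2 + 3*s + 14 = 4, so -s**2 + 3*s + 10 = 0, which factors as -(s - 5)*(s + 2) = 0. The curves meet at s = -2, 5.
On [-2, 5], y = -s**2 + 3*s + 14 is on top; that piece has area ∫[-2,5] (-s**2 + 3*s + 10) ds = 343/6.

343/6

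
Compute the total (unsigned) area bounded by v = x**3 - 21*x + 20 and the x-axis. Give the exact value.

999/4

The curve meets the x-axis where x**3 - 21*x + 20 = 0, i.e. (x - 4)*(x - 1)*(x + 5) = 0, at x = -5, 1, 4.
On [-5, 1] the curve lies above the axis; ∫[-5,1] (x**3 - 21*x + 20) dx = 216, giving area 216.
On [1, 4] the curve lies below the axis; ∫[1,4] (x**3 - 21*x + 20) dx = -135/4, giving area 135/4.
Total area = 216 + 135/4 = 999/4.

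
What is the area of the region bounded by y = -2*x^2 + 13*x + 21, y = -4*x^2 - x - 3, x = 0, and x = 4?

On [0, 4], (-2*x^2 + 13*x + 21) - (-4*x^2 - x - 3) = 2*x^2 + 14*x + 24 is ≥ 0 throughout, so the area is a single integral of |2*x^2 + 14*x + 24|.
∫[0,4] (2*x^2 + 14*x + 24) dx = 752/3.

752/3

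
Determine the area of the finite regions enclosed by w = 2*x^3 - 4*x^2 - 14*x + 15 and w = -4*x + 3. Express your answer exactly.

Set the curves equal: 2*x^3 - 4*x^2 - 14*x + 15 = -4*x + 3, so 2*x^3 - 4*x^2 - 10*x + 12 = 0, which factors as 2*(x - 3)*(x - 1)*(x + 2) = 0. The curves meet at x = -2, 1, 3.
On [-2, 1], w = 2*x^3 - 4*x^2 - 14*x + 15 is on top; that piece has area ∫[-2,1] (2*x^3 - 4*x^2 - 10*x + 12) dx = 63/2.
On [1, 3], w = -4*x + 3 is on top; that piece has area ∫[1,3] (-(2*x^3 - 4*x^2 - 10*x + 12)) dx = 32/3.
Total enclosed area = 63/2 + 32/3 = 253/6.

253/6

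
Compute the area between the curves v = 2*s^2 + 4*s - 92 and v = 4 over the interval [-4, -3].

256/3

On [-4, -3], (2*s^2 + 4*s - 92) - (4) = 2*s^2 + 4*s - 96 is ≤ 0 throughout, so the area is a single integral of |2*s^2 + 4*s - 96|.
∫[-4,-3] (2*s^2 + 4*s - 96) ds = -256/3; the area of that piece is 256/3.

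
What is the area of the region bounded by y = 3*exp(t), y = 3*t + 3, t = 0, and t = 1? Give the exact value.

-15/2 + 3*exp(1)

On [0, 1], (3*exp(t)) - (3*t + 3) = -3*t + 3*exp(t) - 3 is ≥ 0 throughout, so the area is a single integral of |-3*t + 3*exp(t) - 3|.
∫[0,1] (-3*t + 3*exp(t) - 3) dt = -15/2 + 3*exp(1).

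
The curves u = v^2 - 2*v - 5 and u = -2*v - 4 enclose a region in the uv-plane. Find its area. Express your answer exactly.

4/3

Both boundary curves give u as a function of v, so integrate with respect to v. Setting them equal: v^2 - 1 = 0, i.e. (v - 1)*(v + 1) = 0, so they meet at v = -1, 1.
For v in [-1, 1], u = v^2 - 2*v - 5 is on the left; area = ∫[-1,1] (-(v^2 - 1)) dv = 4/3.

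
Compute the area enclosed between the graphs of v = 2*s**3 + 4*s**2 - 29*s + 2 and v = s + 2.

Set the curves equal: 2*s**3 + 4*s**2 - 29*s + 2 = s + 2, so 2*s**3 + 4*s**2 - 30*s = 0, which factors as 2*s*(s - 3)*(s + 5) = 0. The curves meet at s = -5, 0, 3.
On [-5, 0], v = 2*s**3 + 4*s**2 - 29*s + 2 is on top; that piece has area ∫[-5,0] (2*s**3 + 4*s**2 - 30*s) ds = 1375/6.
On [0, 3], v = s + 2 is on top; that piece has area ∫[0,3] (-(2*s**3 + 4*s**2 - 30*s)) ds = 117/2.
Total enclosed area = 1375/6 + 117/2 = 863/3.

863/3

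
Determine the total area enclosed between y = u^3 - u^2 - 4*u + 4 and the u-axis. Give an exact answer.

71/6

The curve meets the u-axis where u^3 - u^2 - 4*u + 4 = 0, i.e. (u - 2)*(u - 1)*(u + 2) = 0, at u = -2, 1, 2.
On [-2, 1] the curve lies above the axis; ∫[-2,1] (u^3 - u^2 - 4*u + 4) du = 45/4, giving area 45/4.
On [1, 2] the curve lies below the axis; ∫[1,2] (u^3 - u^2 - 4*u + 4) du = -7/12, giving area 7/12.
Total area = 45/4 + 7/12 = 71/6.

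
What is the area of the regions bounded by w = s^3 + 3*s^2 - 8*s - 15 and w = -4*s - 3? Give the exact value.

131/4

Set the curves equal: s^3 + 3*s^2 - 8*s - 15 = -4*s - 3, so s^3 + 3*s^2 - 4*s - 12 = 0, which factors as (s - 2)*(s + 2)*(s + 3) = 0. The curves meet at s = -3, -2, 2.
On [-3, -2], w = s^3 + 3*s^2 - 8*s - 15 is on top; that piece has area ∫[-3,-2] (s^3 + 3*s^2 - 4*s - 12) ds = 3/4.
On [-2, 2], w = -4*s - 3 is on top; that piece has area ∫[-2,2] (-(s^3 + 3*s^2 - 4*s - 12)) ds = 32.
Total enclosed area = 3/4 + 32 = 131/4.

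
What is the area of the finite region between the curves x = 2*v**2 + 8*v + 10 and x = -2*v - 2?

Both boundary curves give x as a function of v, so integrate with respect to v. Setting them equal: 2*v**2 + 10*v + 12 = 0, i.e. 2*(v + 2)*(v + 3) = 0, so they meet at v = -3, -2.
For v in [-3, -2], x = 2*v**2 + 8*v + 10 is on the left; area = ∫[-3,-2] (-(2*v**2 + 10*v + 12)) dv = 1/3.

1/3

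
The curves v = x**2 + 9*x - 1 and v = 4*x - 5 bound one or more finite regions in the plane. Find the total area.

9/2

Set the curves equal: x**2 + 9*x - 1 = 4*x - 5, so x**2 + 5*x + 4 = 0, which factors as (x + 1)*(x + 4) = 0. The curves meet at x = -4, -1.
On [-4, -1], v = 4*x - 5 is on top; that piece has area ∫[-4,-1] (-(x**2 + 5*x + 4)) dx = 9/2.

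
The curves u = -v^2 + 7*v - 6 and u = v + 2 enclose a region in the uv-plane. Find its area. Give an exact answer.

Both boundary curves give u as a function of v, so integrate with respect to v. Setting them equal: -v^2 + 6*v - 8 = 0, i.e. -(v - 4)*(v - 2) = 0, so they meet at v = 2, 4.
For v in [2, 4], u = -v^2 + 7*v - 6 is on the right; area = ∫[2,4] (-v^2 + 6*v - 8) dv = 4/3.

4/3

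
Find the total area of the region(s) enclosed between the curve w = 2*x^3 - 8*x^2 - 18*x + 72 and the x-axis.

1741/6

The curve meets the x-axis where 2*x^3 - 8*x^2 - 18*x + 72 = 0, i.e. 2*(x - 4)*(x - 3)*(x + 3) = 0, at x = -3, 3, 4.
On [-3, 3] the curve lies above the axis; ∫[-3,3] (2*x^3 - 8*x^2 - 18*x + 72) dx = 288, giving area 288.
On [3, 4] the curve lies below the axis; ∫[3,4] (2*x^3 - 8*x^2 - 18*x + 72) dx = -13/6, giving area 13/6.
Total area = 288 + 13/6 = 1741/6.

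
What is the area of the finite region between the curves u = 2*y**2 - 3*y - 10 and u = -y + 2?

Both boundary curves give u as a function of y, so integrate with respect to y. Setting them equal: 2*y**2 - 2*y - 12 = 0, i.e. 2*(y - 3)*(y + 2) = 0, so they meet at y = -2, 3.
For y in [-2, 3], u = 2*y**2 - 3*y - 10 is on the left; area = ∫[-2,3] (-(2*y**2 - 2*y - 12)) dy = 125/3.

125/3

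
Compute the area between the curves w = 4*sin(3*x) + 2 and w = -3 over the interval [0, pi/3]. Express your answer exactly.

8/3 + 5*pi/3

On [0, pi/3], (4*sin(3*x) + 2) - (-3) = 4*sin(3*x) + 5 is ≥ 0 throughout, so the area is a single integral of |4*sin(3*x) + 5|.
∫[0,pi/3] (4*sin(3*x) + 5) dx = 8/3 + 5*pi/3.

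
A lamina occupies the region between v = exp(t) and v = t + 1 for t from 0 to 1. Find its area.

On [0, 1], (exp(t)) - (t + 1) = -t + exp(t) - 1 is ≥ 0 throughout, so the area is a single integral of |-t + exp(t) - 1|.
∫[0,1] (-t + exp(t) - 1) dt = -5/2 + exp(1).

-5/2 + exp(1)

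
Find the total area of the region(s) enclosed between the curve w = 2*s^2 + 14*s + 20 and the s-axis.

9

The curve meets the s-axis where 2*s^2 + 14*s + 20 = 0, i.e. 2*(s + 2)*(s + 5) = 0, at s = -5, -2.
On [-5, -2] the curve lies below the axis; ∫[-5,-2] (2*s^2 + 14*s + 20) ds = -9, giving area 9.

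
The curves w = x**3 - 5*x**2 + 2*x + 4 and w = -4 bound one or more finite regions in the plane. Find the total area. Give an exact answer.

Set the curves equal: x**3 - 5*x**2 + 2*x + 4 = -4, so x**3 - 5*x**2 + 2*x + 8 = 0, which factors as (x - 4)*(x - 2)*(x + 1) = 0. The curves meet at x = -1, 2, 4.
On [-1, 2], w = x**3 - 5*x**2 + 2*x + 4 is on top; that piece has area ∫[-1,2] (x**3 - 5*x**2 + 2*x + 8) dx = 63/4.
On [2, 4], w = -4 is on top; that piece has area ∫[2,4] (-(x**3 - 5*x**2 + 2*x + 8)) dx = 16/3.
Total enclosed area = 63/4 + 16/3 = 253/12.

253/12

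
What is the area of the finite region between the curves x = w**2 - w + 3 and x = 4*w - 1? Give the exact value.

9/2

Both boundary curves give x as a function of w, so integrate with respect to w. Setting them equal: w**2 - 5*w + 4 = 0, i.e. (w - 4)*(w - 1) = 0, so they meet at w = 1, 4.
For w in [1, 4], x = w**2 - w + 3 is on the left; area = ∫[1,4] (-(w**2 - 5*w + 4)) dw = 9/2.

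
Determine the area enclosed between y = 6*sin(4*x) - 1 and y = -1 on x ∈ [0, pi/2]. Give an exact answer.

The difference (6*sin(4*x) - 1) - (-1) = 6*sin(4*x) changes sign at x = pi/4 inside [0, pi/2], so split the integral there.
∫[0,pi/4] (6*sin(4*x)) dx = 3.
∫[pi/4,pi/2] (6*sin(4*x)) dx = -3; the area of that piece is 3.
Total area = 3 + 3 = 6.

6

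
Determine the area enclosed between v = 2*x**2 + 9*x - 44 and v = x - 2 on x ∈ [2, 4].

20

The difference (2*x**2 + 9*x - 44) - (x - 2) = 2*x**2 + 8*x - 42 changes sign at x = 3 inside [2, 4], so split the integral there.
∫[2,3] (2*x**2 + 8*x - 42) dx = -28/3; the area of that piece is 28/3.
∫[3,4] (2*x**2 + 8*x - 42) dx = 32/3.
Total area = 28/3 + 32/3 = 20.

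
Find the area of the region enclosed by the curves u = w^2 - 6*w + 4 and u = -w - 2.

Both boundary curves give u as a function of w, so integrate with respect to w. Setting them equal: w^2 - 5*w + 6 = 0, i.e. (w - 3)*(w - 2) = 0, so they meet at w = 2, 3.
For w in [2, 3], u = w^2 - 6*w + 4 is on the left; area = ∫[2,3] (-(w^2 - 5*w + 6)) dw = 1/6.

1/6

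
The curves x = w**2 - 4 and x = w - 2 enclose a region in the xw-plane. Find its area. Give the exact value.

Both boundary curves give x as a function of w, so integrate with respect to w. Setting them equal: w**2 - w - 2 = 0, i.e. (w - 2)*(w + 1) = 0, so they meet at w = -1, 2.
For w in [-1, 2], x = w**2 - 4 is on the left; area = ∫[-1,2] (-(w**2 - w - 2)) dw = 9/2.

9/2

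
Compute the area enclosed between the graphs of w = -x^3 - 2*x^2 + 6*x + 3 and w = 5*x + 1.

37/12

Set the curves equal: -x^3 - 2*x^2 + 6*x + 3 = 5*x + 1, so -x^3 - 2*x^2 + x + 2 = 0, which factors as -(x - 1)*(x + 1)*(x + 2) = 0. The curves meet at x = -2, -1, 1.
On [-2, -1], w = 5*x + 1 is on top; that piece has area ∫[-2,-1] (-(-x^3 - 2*x^2 + x + 2)) dx = 5/12.
On [-1, 1], w = -x^3 - 2*x^2 + 6*x + 3 is on top; that piece has area ∫[-1,1] (-x^3 - 2*x^2 + x + 2) dx = 8/3.
Total enclosed area = 5/12 + 8/3 = 37/12.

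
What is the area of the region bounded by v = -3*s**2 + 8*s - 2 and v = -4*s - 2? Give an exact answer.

Set the curves equal: -3*s**2 + 8*s - 2 = -4*s - 2, so -3*s**2 + 12*s = 0, which factors as -3*s*(s - 4) = 0. The curves meet at s = 0, 4.
On [0, 4], v = -3*s**2 + 8*s - 2 is on top; that piece has area ∫[0,4] (-3*s**2 + 12*s) ds = 32.

32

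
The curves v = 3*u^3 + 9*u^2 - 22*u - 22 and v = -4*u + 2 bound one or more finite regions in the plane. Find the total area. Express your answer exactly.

Set the curves equal: 3*u^3 + 9*u^2 - 22*u - 22 = -4*u + 2, so 3*u^3 + 9*u^2 - 18*u - 24 = 0, which factors as 3*(u - 2)*(u + 1)*(u + 4) = 0. The curves meet at u = -4, -1, 2.
On [-4, -1], v = 3*u^3 + 9*u^2 - 22*u - 22 is on top; that piece has area ∫[-4,-1] (3*u^3 + 9*u^2 - 18*u - 24) du = 243/4.
On [-1, 2], v = -4*u + 2 is on top; that piece has area ∫[-1,2] (-(3*u^3 + 9*u^2 - 18*u - 24)) du = 243/4.
Total enclosed area = 243/4 + 243/4 = 243/2.

243/2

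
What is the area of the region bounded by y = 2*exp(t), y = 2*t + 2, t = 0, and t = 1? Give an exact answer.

-5 + 2*exp(1)

On [0, 1], (2*exp(t)) - (2*t + 2) = -2*t + 2*exp(t) - 2 is ≥ 0 throughout, so the area is a single integral of |-2*t + 2*exp(t) - 2|.
∫[0,1] (-2*t + 2*exp(t) - 2) dt = -5 + 2*exp(1).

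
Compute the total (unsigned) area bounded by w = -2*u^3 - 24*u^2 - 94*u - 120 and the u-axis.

The curve meets the u-axis where -2*u^3 - 24*u^2 - 94*u - 120 = 0, i.e. -2*(u + 3)*(u + 4)*(u + 5) = 0, at u = -5, -4, -3.
On [-5, -4] the curve lies below the axis; ∫[-5,-4] (-2*u^3 - 24*u^2 - 94*u - 120) du = -1/2, giving area 1/2.
On [-4, -3] the curve lies above the axis; ∫[-4,-3] (-2*u^3 - 24*u^2 - 94*u - 120) du = 1/2, giving area 1/2.
Total area = 1/2 + 1/2 = 1.

1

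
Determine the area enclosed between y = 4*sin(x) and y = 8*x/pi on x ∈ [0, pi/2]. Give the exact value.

4 - pi

On [0, pi/2], (4*sin(x)) - (8*x/pi) = -8*x/pi + 4*sin(x) is ≥ 0 throughout, so the area is a single integral of |-8*x/pi + 4*sin(x)|.
∫[0,pi/2] (-8*x/pi + 4*sin(x)) dx = 4 - pi.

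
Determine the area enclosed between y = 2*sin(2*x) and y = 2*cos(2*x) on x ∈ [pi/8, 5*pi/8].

On [pi/8, 5*pi/8], (2*sin(2*x)) - (2*cos(2*x)) = 2*sin(2*x) - 2*cos(2*x) is ≥ 0 throughout, so the area is a single integral of |2*sin(2*x) - 2*cos(2*x)|.
∫[pi/8,5*pi/8] (2*sin(2*x) - 2*cos(2*x)) dx = 2*sqrt(2).

2*sqrt(2)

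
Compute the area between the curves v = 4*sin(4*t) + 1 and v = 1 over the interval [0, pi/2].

4

The difference (4*sin(4*t) + 1) - (1) = 4*sin(4*t) changes sign at t = pi/4 inside [0, pi/2], so split the integral there.
∫[0,pi/4] (4*sin(4*t)) dt = 2.
∫[pi/4,pi/2] (4*sin(4*t)) dt = -2; the area of that piece is 2.
Total area = 2 + 2 = 4.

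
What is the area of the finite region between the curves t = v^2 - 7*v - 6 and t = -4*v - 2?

125/6

Both boundary curves give t as a function of v, so integrate with respect to v. Setting them equal: v^2 - 3*v - 4 = 0, i.e. (v - 4)*(v + 1) = 0, so they meet at v = -1, 4.
For v in [-1, 4], t = v^2 - 7*v - 6 is on the left; area = ∫[-1,4] (-(v^2 - 3*v - 4)) dv = 125/6.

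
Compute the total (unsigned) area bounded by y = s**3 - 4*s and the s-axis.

The curve meets the s-axis where s**3 - 4*s = 0, i.e. s*(s - 2)*(s + 2) = 0, at s = -2, 0, 2.
On [-2, 0] the curve lies above the axis; ∫[-2,0] (s**3 - 4*s) ds = 4, giving area 4.
On [0, 2] the curve lies below the axis; ∫[0,2] (s**3 - 4*s) ds = -4, giving area 4.
Total area = 4 + 4 = 8.

8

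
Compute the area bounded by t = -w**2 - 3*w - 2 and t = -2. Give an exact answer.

9/2

Both boundary curves give t as a function of w, so integrate with respect to w. Setting them equal: -w**2 - 3*w = 0, i.e. -w*(w + 3) = 0, so they meet at w = -3, 0.
For w in [-3, 0], t = -w**2 - 3*w - 2 is on the right; area = ∫[-3,0] (-w**2 - 3*w) dw = 9/2.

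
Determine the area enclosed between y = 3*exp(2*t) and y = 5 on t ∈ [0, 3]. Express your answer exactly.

The difference (3*exp(2*t)) - (5) = 3*exp(2*t) - 5 changes sign at t = -log(3)/2 + log(5)/2 inside [0, 3], so split the integral there.
∫[0,-log(3)/2 + log(5)/2] (3*exp(2*t) - 5) dt = log(9*sqrt(15)/125) + 1; the area of that piece is -1 + log(25*sqrt(15)/27).
∫[-log(3)/2 + log(5)/2,3] (3*exp(2*t) - 5) dt = -35/2 - 5*log(3)/2 + 5*log(5)/2 + 3*exp(6)/2.
Total area = (-1 + log(25*sqrt(15)/27)) + (-35/2 - 5*log(3)/2 + 5*log(5)/2 + 3*exp(6)/2) = -37/2 - 11*log(3)/2 + log(15)/2 + 9*log(5)/2 + 3*exp(6)/2.

-37/2 - 11*log(3)/2 + log(15)/2 + 9*log(5)/2 + 3*exp(6)/2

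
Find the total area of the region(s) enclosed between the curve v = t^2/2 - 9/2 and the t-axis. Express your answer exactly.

The curve meets the t-axis where t^2/2 - 9/2 = 0, i.e. (t - 3)*(t + 3)/2 = 0, at t = -3, 3.
On [-3, 3] the curve lies below the axis; ∫[-3,3] (t^2/2 - 9/2) dt = -18, giving area 18.

18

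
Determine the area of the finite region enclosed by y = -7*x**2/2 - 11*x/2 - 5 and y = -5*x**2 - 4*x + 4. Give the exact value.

125/4

Set the curves equal: -7*x**2/2 - 11*x/2 - 5 = -5*x**2 - 4*x + 4, so 3*x**2/2 - 3*x/2 - 9 = 0, which factors as 3*(x - 3)*(x + 2)/2 = 0. The curves meet at x = -2, 3.
On [-2, 3], y = -5*x**2 - 4*x + 4 is on top; that piece has area ∫[-2,3] (-(3*x**2/2 - 3*x/2 - 9)) dx = 125/4.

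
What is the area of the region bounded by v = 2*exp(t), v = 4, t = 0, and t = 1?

The difference (2*exp(t)) - (4) = 2*exp(t) - 4 changes sign at t = log(2) inside [0, 1], so split the integral there.
∫[0,log(2)] (2*exp(t) - 4) dt = 2 - log(16); the area of that piece is -2 + log(16).
∫[log(2),1] (2*exp(t) - 4) dt = -8 + 4*log(2) + 2*exp(1).
Total area = (-2 + log(16)) + (-8 + 4*log(2) + 2*exp(1)) = -10 + 2*exp(1) + 8*log(2).

-10 + 2*exp(1) + 8*log(2)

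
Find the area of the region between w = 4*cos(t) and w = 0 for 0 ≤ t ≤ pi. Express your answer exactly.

8

The difference (4*cos(t)) - (0) = 4*cos(t) changes sign at t = pi/2 inside [0, pi], so split the integral there.
∫[0,pi/2] (4*cos(t)) dt = 4.
∫[pi/2,pi] (4*cos(t)) dt = -4; the area of that piece is 4.
Total area = 4 + 4 = 8.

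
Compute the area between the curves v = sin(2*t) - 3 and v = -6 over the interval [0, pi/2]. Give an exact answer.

On [0, pi/2], (sin(2*t) - 3) - (-6) = sin(2*t) + 3 is ≥ 0 throughout, so the area is a single integral of |sin(2*t) + 3|.
∫[0,pi/2] (sin(2*t) + 3) dt = 1 + 3*pi/2.

1 + 3*pi/2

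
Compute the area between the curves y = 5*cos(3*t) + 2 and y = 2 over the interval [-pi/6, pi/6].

On [-pi/6, pi/6], (5*cos(3*t) + 2) - (2) = 5*cos(3*t) is ≥ 0 throughout, so the area is a single integral of |5*cos(3*t)|.
∫[-pi/6,pi/6] (5*cos(3*t)) dt = 10/3.

10/3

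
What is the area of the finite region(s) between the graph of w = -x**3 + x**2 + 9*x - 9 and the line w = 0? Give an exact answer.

The curve meets the x-axis where -x**3 + x**2 + 9*x - 9 = 0, i.e. -(x - 3)*(x - 1)*(x + 3) = 0, at x = -3, 1, 3.
On [-3, 1] the curve lies below the axis; ∫[-3,1] (-x**3 + x**2 + 9*x - 9) dx = -128/3, giving area 128/3.
On [1, 3] the curve lies above the axis; ∫[1,3] (-x**3 + x**2 + 9*x - 9) dx = 20/3, giving area 20/3.
Total area = 128/3 + 20/3 = 148/3.

148/3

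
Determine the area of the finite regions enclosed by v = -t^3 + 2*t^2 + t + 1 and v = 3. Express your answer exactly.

37/12

Set the curves equal: -t^3 + 2*t^2 + t + 1 = 3, so -t^3 + 2*t^2 + t - 2 = 0, which factors as -(t - 2)*(t - 1)*(t + 1) = 0. The curves meet at t = -1, 1, 2.
On [-1, 1], v = 3 is on top; that piece has area ∫[-1,1] (-(-t^3 + 2*t^2 + t - 2)) dt = 8/3.
On [1, 2], v = -t^3 + 2*t^2 + t + 1 is on top; that piece has area ∫[1,2] (-t^3 + 2*t^2 + t - 2) dt = 5/12.
Total enclosed area = 8/3 + 5/12 = 37/12.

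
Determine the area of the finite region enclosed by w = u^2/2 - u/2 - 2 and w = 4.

Set the curves equal: u^2/2 - u/2 - 2 = 4, so u^2/2 - u/2 - 6 = 0, which factors as (u - 4)*(u + 3)/2 = 0. The curves meet at u = -3, 4.
On [-3, 4], w = 4 is on top; that piece has area ∫[-3,4] (-(u^2/2 - u/2 - 6)) du = 343/12.

343/12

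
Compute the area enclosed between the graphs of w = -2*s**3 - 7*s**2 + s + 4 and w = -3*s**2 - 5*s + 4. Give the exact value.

71/3

Set the curves equal: -2*s**3 - 7*s**2 + s + 4 = -3*s**2 - 5*s + 4, so -2*s**3 - 4*s**2 + 6*s = 0, which factors as -2*s*(s - 1)*(s + 3) = 0. The curves meet at s = -3, 0, 1.
On [-3, 0], w = -3*s**2 - 5*s + 4 is on top; that piece has area ∫[-3,0] (-(-2*s**3 - 4*s**2 + 6*s)) ds = 45/2.
On [0, 1], w = -2*s**3 - 7*s**2 + s + 4 is on top; that piece has area ∫[0,1] (-2*s**3 - 4*s**2 + 6*s) ds = 7/6.
Total enclosed area = 45/2 + 7/6 = 71/3.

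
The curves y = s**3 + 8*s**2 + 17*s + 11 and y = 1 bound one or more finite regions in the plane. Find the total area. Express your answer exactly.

71/6

Set the curves equal: s**3 + 8*s**2 + 17*s + 11 = 1, so s**3 + 8*s**2 + 17*s + 10 = 0, which factors as (s + 1)*(s + 2)*(s + 5) = 0. The curves meet at s = -5, -2, -1.
On [-5, -2], y = s**3 + 8*s**2 + 17*s + 11 is on top; that piece has area ∫[-5,-2] (s**3 + 8*s**2 + 17*s + 10) ds = 45/4.
On [-2, -1], y = 1 is on top; that piece has area ∫[-2,-1] (-(s**3 + 8*s**2 + 17*s + 10)) ds = 7/12.
Total enclosed area = 45/4 + 7/12 = 71/6.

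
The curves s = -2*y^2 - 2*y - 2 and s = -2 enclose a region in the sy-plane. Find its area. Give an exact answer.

Both boundary curves give s as a function of y, so integrate with respect to y. Setting them equal: -2*y^2 - 2*y = 0, i.e. -2*y*(y + 1) = 0, so they meet at y = -1, 0.
For y in [-1, 0], s = -2*y^2 - 2*y - 2 is on the right; area = ∫[-1,0] (-2*y^2 - 2*y) dy = 1/3.

1/3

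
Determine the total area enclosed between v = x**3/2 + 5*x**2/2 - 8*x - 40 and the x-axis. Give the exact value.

The curve meets the x-axis where x**3/2 + 5*x**2/2 - 8*x - 40 = 0, i.e. (x - 4)*(x + 4)*(x + 5)/2 = 0, at x = -5, -4, 4.
On [-5, -4] the curve lies above the axis; ∫[-5,-4] (x**3/2 + 5*x**2/2 - 8*x - 40) dx = 17/24, giving area 17/24.
On [-4, 4] the curve lies below the axis; ∫[-4,4] (x**3/2 + 5*x**2/2 - 8*x - 40) dx = -640/3, giving area 640/3.
Total area = 17/24 + 640/3 = 5137/24.

5137/24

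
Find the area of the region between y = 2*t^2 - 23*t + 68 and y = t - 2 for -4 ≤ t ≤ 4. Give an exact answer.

On [-4, 4], (2*t^2 - 23*t + 68) - (t - 2) = 2*t^2 - 24*t + 70 is ≥ 0 throughout, so the area is a single integral of |2*t^2 - 24*t + 70|.
∫[-4,4] (2*t^2 - 24*t + 70) dt = 1936/3.

1936/3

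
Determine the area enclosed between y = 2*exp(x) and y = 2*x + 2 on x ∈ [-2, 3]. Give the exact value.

-15 - 2*exp(-2) + 2*exp(3)

On [-2, 3], (2*exp(x)) - (2*x + 2) = -2*x + 2*exp(x) - 2 is ≥ 0 throughout, so the area is a single integral of |-2*x + 2*exp(x) - 2|.
∫[-2,3] (-2*x + 2*exp(x) - 2) dx = -15 - 2*exp(-2) + 2*exp(3).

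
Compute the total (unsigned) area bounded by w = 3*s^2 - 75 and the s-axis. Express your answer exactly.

500

The curve meets the s-axis where 3*s^2 - 75 = 0, i.e. 3*(s - 5)*(s + 5) = 0, at s = -5, 5.
On [-5, 5] the curve lies below the axis; ∫[-5,5] (3*s^2 - 75) ds = -500, giving area 500.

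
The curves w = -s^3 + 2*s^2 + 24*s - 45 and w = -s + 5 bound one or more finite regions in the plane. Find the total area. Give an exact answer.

2459/6

Set the curves equal: -s^3 + 2*s^2 + 24*s - 45 = -s + 5, so -s^3 + 2*s^2 + 25*s - 50 = 0, which factors as -(s - 5)*(s - 2)*(s + 5) = 0. The curves meet at s = -5, 2, 5.
On [-5, 2], w = -s + 5 is on top; that piece has area ∫[-5,2] (-(-s^3 + 2*s^2 + 25*s - 50)) ds = 4459/12.
On [2, 5], w = -s^3 + 2*s^2 + 24*s - 45 is on top; that piece has area ∫[2,5] (-s^3 + 2*s^2 + 25*s - 50) ds = 153/4.
Total enclosed area = 4459/12 + 153/4 = 2459/6.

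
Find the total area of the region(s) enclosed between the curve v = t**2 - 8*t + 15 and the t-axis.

4/3

The curve meets the t-axis where t**2 - 8*t + 15 = 0, i.e. (t - 5)*(t - 3) = 0, at t = 3, 5.
On [3, 5] the curve lies below the axis; ∫[3,5] (t**2 - 8*t + 15) dt = -4/3, giving area 4/3.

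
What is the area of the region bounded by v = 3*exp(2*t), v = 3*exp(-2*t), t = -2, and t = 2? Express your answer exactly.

The difference (3*exp(2*t)) - (3*exp(-2*t)) = 3*exp(2*t) - 3*exp(-2*t) changes sign at t = 0 inside [-2, 2], so split the integral there.
∫[-2,0] (3*exp(2*t) - 3*exp(-2*t)) dt = -3*exp(4)/2 - 3*exp(-4)/2 + 3; the area of that piece is -3 + 3*exp(-4)/2 + 3*exp(4)/2.
∫[0,2] (3*exp(2*t) - 3*exp(-2*t)) dt = -3 + 3*exp(-4)/2 + 3*exp(4)/2.
Total area = (-3 + 3*exp(-4)/2 + 3*exp(4)/2) + (-3 + 3*exp(-4)/2 + 3*exp(4)/2) = -6 + 3*exp(-4) + 3*exp(4).

-6 + 3*exp(-4) + 3*exp(4)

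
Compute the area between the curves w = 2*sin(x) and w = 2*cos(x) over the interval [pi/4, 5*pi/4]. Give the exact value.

On [pi/4, 5*pi/4], (2*sin(x)) - (2*cos(x)) = 2*sin(x) - 2*cos(x) is ≥ 0 throughout, so the area is a single integral of |2*sin(x) - 2*cos(x)|.
∫[pi/4,5*pi/4] (2*sin(x) - 2*cos(x)) dx = 4*sqrt(2).

4*sqrt(2)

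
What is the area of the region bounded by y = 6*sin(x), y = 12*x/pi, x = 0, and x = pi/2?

On [0, pi/2], (6*sin(x)) - (12*x/pi) = -12*x/pi + 6*sin(x) is ≥ 0 throughout, so the area is a single integral of |-12*x/pi + 6*sin(x)|.
∫[0,pi/2] (-12*x/pi + 6*sin(x)) dx = 6 - 3*pi/2.

6 - 3*pi/2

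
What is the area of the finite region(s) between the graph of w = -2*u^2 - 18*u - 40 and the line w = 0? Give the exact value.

1/3

The curve meets the u-axis where -2*u^2 - 18*u - 40 = 0, i.e. -2*(u + 4)*(u + 5) = 0, at u = -5, -4.
On [-5, -4] the curve lies above the axis; ∫[-5,-4] (-2*u^2 - 18*u - 40) du = 1/3, giving area 1/3.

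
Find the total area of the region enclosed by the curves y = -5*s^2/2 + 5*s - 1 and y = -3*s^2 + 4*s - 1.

Set the curves equal: -5*s^2/2 + 5*s - 1 = -3*s^2 + 4*s - 1, so s^2/2 + s = 0, which factors as s*(s + 2)/2 = 0. The curves meet at s = -2, 0.
On [-2, 0], y = -3*s^2 + 4*s - 1 is on top; that piece has area ∫[-2,0] (-(s^2/2 + s)) ds = 2/3.

2/3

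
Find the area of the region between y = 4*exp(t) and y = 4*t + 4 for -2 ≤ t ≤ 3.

On [-2, 3], (4*exp(t)) - (4*t + 4) = -4*t + 4*exp(t) - 4 is ≥ 0 throughout, so the area is a single integral of |-4*t + 4*exp(t) - 4|.
∫[-2,3] (-4*t + 4*exp(t) - 4) dt = -30 - 4*exp(-2) + 4*exp(3).

-30 - 4*exp(-2) + 4*exp(3)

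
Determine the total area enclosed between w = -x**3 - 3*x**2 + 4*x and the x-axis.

131/4

The curve meets the x-axis where -x**3 - 3*x**2 + 4*x = 0, i.e. -x*(x - 1)*(x + 4) = 0, at x = -4, 0, 1.
On [-4, 0] the curve lies below the axis; ∫[-4,0] (-x**3 - 3*x**2 + 4*x) dx = -32, giving area 32.
On [0, 1] the curve lies above the axis; ∫[0,1] (-x**3 - 3*x**2 + 4*x) dx = 3/4, giving area 3/4.
Total area = 32 + 3/4 = 131/4.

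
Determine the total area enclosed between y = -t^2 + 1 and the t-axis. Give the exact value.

The curve meets the t-axis where -t^2 + 1 = 0, i.e. -(t - 1)*(t + 1) = 0, at t = -1, 1.
On [-1, 1] the curve lies above the axis; ∫[-1,1] (-t^2 + 1) dt = 4/3, giving area 4/3.

4/3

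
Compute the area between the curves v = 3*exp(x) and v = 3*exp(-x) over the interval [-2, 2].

The difference (3*exp(x)) - (3*exp(-x)) = 3*exp(x) - 3*exp(-x) changes sign at x = 0 inside [-2, 2], so split the integral there.
∫[-2,0] (3*exp(x) - 3*exp(-x)) dx = -3*exp(2) - 3*exp(-2) + 6; the area of that piece is -6 + 3*exp(-2) + 3*exp(2).
∫[0,2] (3*exp(x) - 3*exp(-x)) dx = -6 + 3*exp(-2) + 3*exp(2).
Total area = (-6 + 3*exp(-2) + 3*exp(2)) + (-6 + 3*exp(-2) + 3*exp(2)) = -12 + 6*exp(-2) + 6*exp(2).

-12 + 6*exp(-2) + 6*exp(2)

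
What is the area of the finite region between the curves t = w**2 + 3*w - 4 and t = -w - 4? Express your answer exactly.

32/3

Both boundary curves give t as a function of w, so integrate with respect to w. Setting them equal: w**2 + 4*w = 0, i.e. w*(w + 4) = 0, so they meet at w = -4, 0.
For w in [-4, 0], t = w**2 + 3*w - 4 is on the left; area = ∫[-4,0] (-(w**2 + 4*w)) dw = 32/3.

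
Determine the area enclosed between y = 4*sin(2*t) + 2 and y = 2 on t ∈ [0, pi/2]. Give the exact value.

On [0, pi/2], (4*sin(2*t) + 2) - (2) = 4*sin(2*t) is ≥ 0 throughout, so the area is a single integral of |4*sin(2*t)|.
∫[0,pi/2] (4*sin(2*t)) dt = 4.

4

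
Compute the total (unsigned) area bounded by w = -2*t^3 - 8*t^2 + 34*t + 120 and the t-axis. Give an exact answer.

The curve meets the t-axis where -2*t^3 - 8*t^2 + 34*t + 120 = 0, i.e. -2*(t - 4)*(t + 3)*(t + 5) = 0, at t = -5, -3, 4.
On [-5, -3] the curve lies below the axis; ∫[-5,-3] (-2*t^3 - 8*t^2 + 34*t + 120) dt = -64/3, giving area 64/3.
On [-3, 4] the curve lies above the axis; ∫[-3,4] (-2*t^3 - 8*t^2 + 34*t + 120) dt = 3773/6, giving area 3773/6.
Total area = 64/3 + 3773/6 = 3901/6.

3901/6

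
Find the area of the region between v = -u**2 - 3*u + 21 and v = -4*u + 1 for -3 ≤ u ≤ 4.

On [-3, 4], (-u**2 - 3*u + 21) - (-4*u + 1) = -u**2 + u + 20 is ≥ 0 throughout, so the area is a single integral of |-u**2 + u + 20|.
∫[-3,4] (-u**2 + u + 20) du = 679/6.

679/6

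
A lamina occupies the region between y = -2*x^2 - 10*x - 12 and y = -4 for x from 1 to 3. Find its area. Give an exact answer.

220/3

On [1, 3], (-2*x^2 - 10*x - 12) - (-4) = -2*x^2 - 10*x - 8 is ≤ 0 throughout, so the area is a single integral of |-2*x^2 - 10*x - 8|.
∫[1,3] (-2*x^2 - 10*x - 8) dx = -220/3; the area of that piece is 220/3.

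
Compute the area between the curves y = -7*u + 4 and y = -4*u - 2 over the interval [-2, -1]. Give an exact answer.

21/2

On [-2, -1], (-7*u + 4) - (-4*u - 2) = -3*u + 6 is ≥ 0 throughout, so the area is a single integral of |-3*u + 6|.
∫[-2,-1] (-3*u + 6) du = 21/2.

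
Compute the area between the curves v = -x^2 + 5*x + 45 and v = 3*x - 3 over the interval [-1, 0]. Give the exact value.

On [-1, 0], (-x^2 + 5*x + 45) - (3*x - 3) = -x^2 + 2*x + 48 is ≥ 0 throughout, so the area is a single integral of |-x^2 + 2*x + 48|.
∫[-1,0] (-x^2 + 2*x + 48) dx = 140/3.

140/3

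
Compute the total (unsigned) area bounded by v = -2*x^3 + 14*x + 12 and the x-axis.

131/2

The curve meets the x-axis where -2*x^3 + 14*x + 12 = 0, i.e. -2*(x - 3)*(x + 1)*(x + 2) = 0, at x = -2, -1, 3.
On [-2, -1] the curve lies below the axis; ∫[-2,-1] (-2*x^3 + 14*x + 12) dx = -3/2, giving area 3/2.
On [-1, 3] the curve lies above the axis; ∫[-1,3] (-2*x^3 + 14*x + 12) dx = 64, giving area 64.
Total area = 3/2 + 64 = 131/2.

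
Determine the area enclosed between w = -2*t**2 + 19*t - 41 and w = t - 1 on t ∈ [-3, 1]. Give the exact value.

On [-3, 1], (-2*t**2 + 19*t - 41) - (t - 1) = -2*t**2 + 18*t - 40 is ≤ 0 throughout, so the area is a single integral of |-2*t**2 + 18*t - 40|.
∫[-3,1] (-2*t**2 + 18*t - 40) dt = -752/3; the area of that piece is 752/3.

752/3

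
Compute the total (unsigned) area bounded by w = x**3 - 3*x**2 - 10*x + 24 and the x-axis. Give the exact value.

The curve meets the x-axis where x**3 - 3*x**2 - 10*x + 24 = 0, i.e. (x - 4)*(x - 2)*(x + 3) = 0, at x = -3, 2, 4.
On [-3, 2] the curve lies above the axis; ∫[-3,2] (x**3 - 3*x**2 - 10*x + 24) dx = 375/4, giving area 375/4.
On [2, 4] the curve lies below the axis; ∫[2,4] (x**3 - 3*x**2 - 10*x + 24) dx = -8, giving area 8.
Total area = 375/4 + 8 = 407/4.

407/4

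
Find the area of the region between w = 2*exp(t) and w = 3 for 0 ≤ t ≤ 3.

-13 - 6*log(2) + 6*log(3) + 2*exp(3)

The difference (2*exp(t)) - (3) = 2*exp(t) - 3 changes sign at t = log(3/2) inside [0, 3], so split the integral there.
∫[0,log(3/2)] (2*exp(t) - 3) dt = log(8/27) + 1; the area of that piece is -1 + log(27/8).
∫[log(3/2),3] (2*exp(t) - 3) dt = -12 - 3*log(2) + 3*log(3) + 2*exp(3).
Total area = (-1 + log(27/8)) + (-12 - 3*log(2) + 3*log(3) + 2*exp(3)) = -13 - 6*log(2) + 6*log(3) + 2*exp(3).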